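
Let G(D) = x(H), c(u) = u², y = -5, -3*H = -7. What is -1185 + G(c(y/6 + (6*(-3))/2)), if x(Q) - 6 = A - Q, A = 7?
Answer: -3523/3 ≈ -1174.3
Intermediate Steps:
H = 7/3 (H = -⅓*(-7) = 7/3 ≈ 2.3333)
x(Q) = 13 - Q (x(Q) = 6 + (7 - Q) = 13 - Q)
G(D) = 32/3 (G(D) = 13 - 1*7/3 = 13 - 7/3 = 32/3)
-1185 + G(c(y/6 + (6*(-3))/2)) = -1185 + 32/3 = -3523/3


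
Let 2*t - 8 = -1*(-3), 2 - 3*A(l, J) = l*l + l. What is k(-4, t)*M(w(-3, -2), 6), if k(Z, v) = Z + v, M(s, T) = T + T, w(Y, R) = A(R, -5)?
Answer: 18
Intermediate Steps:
A(l, J) = 2/3 - l/3 - l**2/3 (A(l, J) = 2/3 - (l*l + l)/3 = 2/3 - (l**2 + l)/3 = 2/3 - (l + l**2)/3 = 2/3 + (-l/3 - l**2/3) = 2/3 - l/3 - l**2/3)
w(Y, R) = 2/3 - R/3 - R**2/3
t = 11/2 (t = 4 + (-1*(-3))/2 = 4 + (1/2)*3 = 4 + 3/2 = 11/2 ≈ 5.5000)
M(s, T) = 2*T
k(-4, t)*M(w(-3, -2), 6) = (-4 + 11/2)*(2*6) = (3/2)*12 = 18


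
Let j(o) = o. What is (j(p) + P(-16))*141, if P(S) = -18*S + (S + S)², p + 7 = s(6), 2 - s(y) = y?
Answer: 183441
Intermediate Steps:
s(y) = 2 - y
p = -11 (p = -7 + (2 - 1*6) = -7 + (2 - 6) = -7 - 4 = -11)
P(S) = -18*S + 4*S² (P(S) = -18*S + (2*S)² = -18*S + 4*S²)
(j(p) + P(-16))*141 = (-11 + 2*(-16)*(-9 + 2*(-16)))*141 = (-11 + 2*(-16)*(-9 - 32))*141 = (-11 + 2*(-16)*(-41))*141 = (-11 + 1312)*141 = 1301*141 = 183441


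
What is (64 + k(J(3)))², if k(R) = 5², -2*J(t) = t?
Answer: 7921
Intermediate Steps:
J(t) = -t/2
k(R) = 25
(64 + k(J(3)))² = (64 + 25)² = 89² = 7921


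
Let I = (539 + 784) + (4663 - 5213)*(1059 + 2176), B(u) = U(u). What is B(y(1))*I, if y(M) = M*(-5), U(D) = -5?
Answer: 8889635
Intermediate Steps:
y(M) = -5*M
B(u) = -5
I = -1777927 (I = 1323 - 550*3235 = 1323 - 1779250 = -1777927)
B(y(1))*I = -5*(-1777927) = 8889635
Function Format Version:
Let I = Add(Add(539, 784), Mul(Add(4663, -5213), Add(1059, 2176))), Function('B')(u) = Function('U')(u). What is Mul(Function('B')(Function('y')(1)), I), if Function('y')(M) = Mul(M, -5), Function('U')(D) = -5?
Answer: 8889635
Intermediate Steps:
Function('y')(M) = Mul(-5, M)
Function('B')(u) = -5
I = -1777927 (I = Add(1323, Mul(-550, 3235)) = Add(1323, -1779250) = -1777927)
Mul(Function('B')(Function('y')(1)), I) = Mul(-5, -1777927) = 8889635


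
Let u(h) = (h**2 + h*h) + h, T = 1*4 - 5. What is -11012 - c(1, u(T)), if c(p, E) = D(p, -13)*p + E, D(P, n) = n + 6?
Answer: -11006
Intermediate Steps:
D(P, n) = 6 + n
T = -1 (T = 4 - 5 = -1)
u(h) = h + 2*h**2 (u(h) = (h**2 + h**2) + h = 2*h**2 + h = h + 2*h**2)
c(p, E) = E - 7*p (c(p, E) = (6 - 13)*p + E = -7*p + E = E - 7*p)
-11012 - c(1, u(T)) = -11012 - (-(1 + 2*(-1)) - 7*1) = -11012 - (-(1 - 2) - 7) = -11012 - (-1*(-1) - 7) = -11012 - (1 - 7) = -11012 - 1*(-6) = -11012 + 6 = -11006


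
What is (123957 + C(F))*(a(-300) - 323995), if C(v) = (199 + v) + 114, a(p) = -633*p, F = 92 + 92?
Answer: -16688659130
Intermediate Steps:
F = 184
C(v) = 313 + v
(123957 + C(F))*(a(-300) - 323995) = (123957 + (313 + 184))*(-633*(-300) - 323995) = (123957 + 497)*(189900 - 323995) = 124454*(-134095) = -16688659130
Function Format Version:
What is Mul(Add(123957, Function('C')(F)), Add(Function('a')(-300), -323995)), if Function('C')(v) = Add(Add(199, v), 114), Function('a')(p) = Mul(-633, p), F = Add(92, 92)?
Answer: -16688659130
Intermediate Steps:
F = 184
Function('C')(v) = Add(313, v)
Mul(Add(123957, Function('C')(F)), Add(Function('a')(-300), -323995)) = Mul(Add(123957, Add(313, 184)), Add(Mul(-633, -300), -323995)) = Mul(Add(123957, 497), Add(189900, -323995)) = Mul(124454, -134095) = -16688659130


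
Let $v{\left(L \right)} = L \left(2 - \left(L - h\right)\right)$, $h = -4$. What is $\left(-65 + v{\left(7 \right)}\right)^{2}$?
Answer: $16384$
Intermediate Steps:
$v{\left(L \right)} = L \left(-2 - L\right)$ ($v{\left(L \right)} = L \left(2 - \left(4 + L\right)\right) = L \left(-2 - L\right)$)
$\left(-65 + v{\left(7 \right)}\right)^{2} = \left(-65 - 7 \left(2 + 7\right)\right)^{2} = \left(-65 - 7 \cdot 9\right)^{2} = \left(-65 - 63\right)^{2} = \left(-128\right)^{2} = 16384$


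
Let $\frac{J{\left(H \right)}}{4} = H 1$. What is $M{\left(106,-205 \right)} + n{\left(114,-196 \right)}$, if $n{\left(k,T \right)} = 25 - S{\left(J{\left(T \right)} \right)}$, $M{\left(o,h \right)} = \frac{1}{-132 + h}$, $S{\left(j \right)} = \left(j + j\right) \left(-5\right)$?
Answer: $- \frac{2633656}{337} \approx -7815.0$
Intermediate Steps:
$J{\left(H \right)} = 4 H$ ($J{\left(H \right)} = 4 H 1 = 4 H$)
$S{\left(j \right)} = - 10 j$ ($S{\left(j \right)} = 2 j \left(-5\right) = - 10 j$)
$n{\left(k,T \right)} = 25 + 40 T$ ($n{\left(k,T \right)} = 25 - - 10 \cdot 4 T = 25 - - 40 T = 25 + 40 T$)
$M{\left(106,-205 \right)} + n{\left(114,-196 \right)} = \frac{1}{-132 - 205} + \left(25 + 40 \left(-196\right)\right) = \frac{1}{-337} + \left(25 - 7840\right) = - \frac{1}{337} - 7815 = - \frac{2633656}{337}$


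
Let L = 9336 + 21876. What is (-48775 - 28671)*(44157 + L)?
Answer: -5837027574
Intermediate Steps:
L = 31212
(-48775 - 28671)*(44157 + L) = (-48775 - 28671)*(44157 + 31212) = -77446*75369 = -5837027574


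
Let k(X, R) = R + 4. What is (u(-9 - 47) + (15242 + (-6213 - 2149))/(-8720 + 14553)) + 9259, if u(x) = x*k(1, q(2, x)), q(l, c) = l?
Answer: 52054739/5833 ≈ 8924.2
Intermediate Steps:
k(X, R) = 4 + R
u(x) = 6*x (u(x) = x*(4 + 2) = x*6 = 6*x)
(u(-9 - 47) + (15242 + (-6213 - 2149))/(-8720 + 14553)) + 9259 = (6*(-9 - 47) + (15242 + (-6213 - 2149))/(-8720 + 14553)) + 9259 = (6*(-56) + (15242 - 8362)/5833) + 9259 = (-336 + 6880*(1/5833)) + 9259 = (-336 + 6880/5833) + 9259 = -1953008/5833 + 9259 = 52054739/5833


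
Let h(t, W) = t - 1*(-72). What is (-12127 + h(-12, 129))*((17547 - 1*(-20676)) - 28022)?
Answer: -123095467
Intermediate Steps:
h(t, W) = 72 + t (h(t, W) = t + 72 = 72 + t)
(-12127 + h(-12, 129))*((17547 - 1*(-20676)) - 28022) = (-12127 + (72 - 12))*((17547 - 1*(-20676)) - 28022) = (-12127 + 60)*((17547 + 20676) - 28022) = -12067*(38223 - 28022) = -12067*10201 = -123095467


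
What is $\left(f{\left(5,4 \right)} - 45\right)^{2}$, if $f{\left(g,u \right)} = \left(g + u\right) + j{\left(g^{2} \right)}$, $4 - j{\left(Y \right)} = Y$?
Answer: $3249$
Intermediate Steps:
$j{\left(Y \right)} = 4 - Y$
$f{\left(g,u \right)} = 4 + g + u - g^{2}$ ($f{\left(g,u \right)} = \left(g + u\right) - \left(-4 + g^{2}\right) = 4 + g + u - g^{2}$)
$\left(f{\left(5,4 \right)} - 45\right)^{2} = \left(\left(4 + 5 + 4 - 5^{2}\right) - 45\right)^{2} = \left(\left(4 + 5 + 4 - 25\right) - 45\right)^{2} = \left(-12 - 45\right)^{2} = \left(-57\right)^{2} = 3249$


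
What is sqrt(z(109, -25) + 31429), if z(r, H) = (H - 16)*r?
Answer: 4*sqrt(1685) ≈ 164.20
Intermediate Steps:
z(r, H) = r*(-16 + H) (z(r, H) = (-16 + H)*r = r*(-16 + H))
sqrt(z(109, -25) + 31429) = sqrt(109*(-16 - 25) + 31429) = sqrt(109*(-41) + 31429) = sqrt(-4469 + 31429) = sqrt(26960) = 4*sqrt(1685)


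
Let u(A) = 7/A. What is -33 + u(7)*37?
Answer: 4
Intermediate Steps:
-33 + u(7)*37 = -33 + (7/7)*37 = -33 + (7*(⅐))*37 = -33 + 1*37 = -33 + 37 = 4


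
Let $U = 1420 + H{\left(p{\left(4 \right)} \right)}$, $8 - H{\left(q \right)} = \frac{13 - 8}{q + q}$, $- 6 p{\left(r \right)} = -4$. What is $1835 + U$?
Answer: $\frac{13037}{4} \approx 3259.3$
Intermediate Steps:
$p{\left(r \right)} = \frac{2}{3}$ ($p{\left(r \right)} = \left(- \frac{1}{6}\right) \left(-4\right) = \frac{2}{3}$)
$H{\left(q \right)} = 8 - \frac{5}{2 q}$ ($H{\left(q \right)} = 8 - \frac{13 - 8}{q + q} = 8 - \frac{5}{2 q}$)
$U = \frac{5697}{4}$ ($U = 1420 + \left(8 - \frac{5}{2 \cdot \frac{2}{3}}\right) = 1420 + \left(8 - \frac{15}{4}\right) = 1420 + \frac{17}{4} = \frac{5697}{4} \approx 1424.3$)
$1835 + U = 1835 + \frac{5697}{4} = \frac{13037}{4}$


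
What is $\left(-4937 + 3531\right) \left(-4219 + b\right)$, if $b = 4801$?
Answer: $-818292$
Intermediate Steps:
$\left(-4937 + 3531\right) \left(-4219 + b\right) = \left(-4937 + 3531\right) \left(-4219 + 4801\right) = \left(-1406\right) 582 = -818292$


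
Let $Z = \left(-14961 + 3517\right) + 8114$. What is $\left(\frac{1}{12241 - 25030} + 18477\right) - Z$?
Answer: $\frac{278889722}{12789} \approx 21807.0$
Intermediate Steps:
$Z = -3330$ ($Z = -11444 + 8114 = -3330$)
$\left(\frac{1}{12241 - 25030} + 18477\right) - Z = \left(\frac{1}{12241 - 25030} + 18477\right) - -3330 = \left(\frac{1}{-12789} + 18477\right) + 3330 = \left(- \frac{1}{12789} + 18477\right) + 3330 = \frac{236302352}{12789} + 3330 = \frac{278889722}{12789}$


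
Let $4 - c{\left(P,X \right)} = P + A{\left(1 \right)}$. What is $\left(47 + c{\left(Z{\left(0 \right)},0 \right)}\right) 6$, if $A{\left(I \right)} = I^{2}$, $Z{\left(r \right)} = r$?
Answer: $300$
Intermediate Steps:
$c{\left(P,X \right)} = 3 - P$ ($c{\left(P,X \right)} = 4 - \left(P + 1^{2}\right) = 4 - \left(P + 1\right) = 4 - \left(1 + P\right) = 3 - P$)
$\left(47 + c{\left(Z{\left(0 \right)},0 \right)}\right) 6 = \left(47 + \left(3 - 0\right)\right) 6 = \left(47 + \left(3 + 0\right)\right) 6 = \left(47 + 3\right) 6 = 50 \cdot 6 = 300$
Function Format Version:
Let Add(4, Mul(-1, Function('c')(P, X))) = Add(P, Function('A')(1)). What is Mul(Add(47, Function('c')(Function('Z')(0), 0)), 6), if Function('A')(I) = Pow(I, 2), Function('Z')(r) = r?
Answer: 300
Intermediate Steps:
Function('c')(P, X) = Add(3, Mul(-1, P)) (Function('c')(P, X) = Add(4, Mul(-1, Add(P, Pow(1, 2)))) = Add(4, Mul(-1, Add(P, 1))) = Add(4, Mul(-1, Add(1, P))) = Add(4, Add(-1, Mul(-1, P))) = Add(3, Mul(-1, P)))
Mul(Add(47, Function('c')(Function('Z')(0), 0)), 6) = Mul(Add(47, Add(3, Mul(-1, 0))), 6) = Mul(Add(47, Add(3, 0)), 6) = Mul(Add(47, 3), 6) = Mul(50, 6) = 300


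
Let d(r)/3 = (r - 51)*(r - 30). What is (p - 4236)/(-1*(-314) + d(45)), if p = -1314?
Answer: -2775/22 ≈ -126.14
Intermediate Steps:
d(r) = 3*(-51 + r)*(-30 + r) (d(r) = 3*((r - 51)*(r - 30)) = 3*((-51 + r)*(-30 + r)) = 3*(-51 + r)*(-30 + r))
(p - 4236)/(-1*(-314) + d(45)) = (-1314 - 4236)/(-1*(-314) + (4590 - 243*45 + 3*45²)) = -5550/(314 + (4590 - 10935 + 3*2025)) = -5550/(314 + (4590 - 10935 + 6075)) = -5550/(314 - 270) = -5550/44 = -5550*1/44 = -2775/22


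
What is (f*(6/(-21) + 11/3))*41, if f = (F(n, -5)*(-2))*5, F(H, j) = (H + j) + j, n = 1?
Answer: 87330/7 ≈ 12476.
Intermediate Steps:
F(H, j) = H + 2*j
f = 90 (f = ((1 + 2*(-5))*(-2))*5 = ((1 - 10)*(-2))*5 = -9*(-2)*5 = 18*5 = 90)
(f*(6/(-21) + 11/3))*41 = (90*(6/(-21) + 11/3))*41 = (90*(6*(-1/21) + 11*(⅓)))*41 = (90*(-2/7 + 11/3))*41 = (90*(71/21))*41 = (2130/7)*41 = 87330/7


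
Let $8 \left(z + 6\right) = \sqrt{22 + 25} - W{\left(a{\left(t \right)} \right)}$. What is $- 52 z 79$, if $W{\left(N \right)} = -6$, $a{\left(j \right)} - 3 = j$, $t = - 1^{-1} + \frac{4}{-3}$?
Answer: $21567 - \frac{1027 \sqrt{47}}{2} \approx 18047.0$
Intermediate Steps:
$t = - \frac{7}{3}$ ($t = \left(-1\right) 1 + 4 \left(- \frac{1}{3}\right) = -1 - \frac{4}{3} = - \frac{7}{3} \approx -2.3333$)
$a{\left(j \right)} = 3 + j$
$z = - \frac{21}{4} + \frac{\sqrt{47}}{8}$ ($z = -6 + \frac{\sqrt{22 + 25} - -6}{8} = -6 + \frac{\sqrt{47} + 6}{8} = -6 + \frac{6 + \sqrt{47}}{8} = -6 + \left(\frac{3}{4} + \frac{\sqrt{47}}{8}\right) = - \frac{21}{4} + \frac{\sqrt{47}}{8} \approx -4.393$)
$- 52 z 79 = - 52 \left(- \frac{21}{4} + \frac{\sqrt{47}}{8}\right) 79 = \left(273 - \frac{13 \sqrt{47}}{2}\right) 79 = 21567 - \frac{1027 \sqrt{47}}{2}$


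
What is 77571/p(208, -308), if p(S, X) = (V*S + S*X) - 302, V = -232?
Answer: -77571/112622 ≈ -0.68877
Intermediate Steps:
p(S, X) = -302 - 232*S + S*X (p(S, X) = (-232*S + S*X) - 302 = -302 - 232*S + S*X)
77571/p(208, -308) = 77571/(-302 - 232*208 + 208*(-308)) = 77571/(-302 - 48256 - 64064) = 77571/(-112622) = 77571*(-1/112622) = -77571/112622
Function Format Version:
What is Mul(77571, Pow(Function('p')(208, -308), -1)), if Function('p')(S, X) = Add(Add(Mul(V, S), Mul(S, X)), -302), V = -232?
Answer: Rational(-77571, 112622) ≈ -0.68877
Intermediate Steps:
Function('p')(S, X) = Add(-302, Mul(-232, S), Mul(S, X)) (Function('p')(S, X) = Add(Add(Mul(-232, S), Mul(S, X)), -302) = Add(-302, Mul(-232, S), Mul(S, X)))
Mul(77571, Pow(Function('p')(208, -308), -1)) = Mul(77571, Pow(Add(-302, Mul(-232, 208), Mul(208, -308)), -1)) = Mul(77571, Pow(Add(-302, -48256, -64064), -1)) = Mul(77571, Pow(-112622, -1)) = Mul(77571, Rational(-1, 112622)) = Rational(-77571, 112622)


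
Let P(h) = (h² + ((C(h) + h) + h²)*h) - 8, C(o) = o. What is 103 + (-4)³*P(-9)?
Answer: 31719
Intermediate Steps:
P(h) = -8 + h² + h*(h² + 2*h) (P(h) = (h² + ((h + h) + h²)*h) - 8 = (h² + (2*h + h²)*h) - 8 = (h² + (h² + 2*h)*h) - 8 = (h² + h*(h² + 2*h)) - 8 = -8 + h² + h*(h² + 2*h))
103 + (-4)³*P(-9) = 103 + (-4)³*(-8 + (-9)³ + 3*(-9)²) = 103 - 64*(-8 - 729 + 3*81) = 103 - 64*(-8 - 729 + 243) = 103 - 64*(-494) = 103 + 31616 = 31719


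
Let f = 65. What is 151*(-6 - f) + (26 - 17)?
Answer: -10712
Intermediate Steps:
151*(-6 - f) + (26 - 17) = 151*(-6 - 1*65) + (26 - 17) = 151*(-6 - 65) + 9 = 151*(-71) + 9 = -10721 + 9 = -10712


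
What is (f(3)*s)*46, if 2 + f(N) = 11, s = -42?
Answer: -17388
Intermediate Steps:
f(N) = 9 (f(N) = -2 + 11 = 9)
(f(3)*s)*46 = (9*(-42))*46 = -378*46 = -17388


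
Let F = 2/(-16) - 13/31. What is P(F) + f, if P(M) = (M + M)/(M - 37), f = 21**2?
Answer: 4106421/9311 ≈ 441.03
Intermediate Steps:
f = 441
F = -135/248 (F = 2*(-1/16) - 13*1/31 = -1/8 - 13/31 = -135/248 ≈ -0.54435)
P(M) = 2*M/(-37 + M) (P(M) = (2*M)/(-37 + M) = 2*M/(-37 + M))
P(F) + f = 2*(-135/248)/(-37 - 135/248) + 441 = 2*(-135/248)/(-9311/248) + 441 = 2*(-135/248)*(-248/9311) + 441 = 270/9311 + 441 = 4106421/9311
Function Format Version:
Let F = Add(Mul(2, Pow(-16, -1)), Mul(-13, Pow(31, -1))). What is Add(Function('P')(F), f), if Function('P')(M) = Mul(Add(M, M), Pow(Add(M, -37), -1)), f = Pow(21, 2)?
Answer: Rational(4106421, 9311) ≈ 441.03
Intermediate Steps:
f = 441
F = Rational(-135, 248) (F = Add(Mul(2, Rational(-1, 16)), Mul(-13, Rational(1, 31))) = Add(Rational(-1, 8), Rational(-13, 31)) = Rational(-135, 248) ≈ -0.54435)
Function('P')(M) = Mul(2, M, Pow(Add(-37, M), -1)) (Function('P')(M) = Mul(Mul(2, M), Pow(Add(-37, M), -1)) = Mul(2, M, Pow(Add(-37, M), -1)))
Add(Function('P')(F), f) = Add(Mul(2, Rational(-135, 248), Pow(Add(-37, Rational(-135, 248)), -1)), 441) = Add(Mul(2, Rational(-135, 248), Pow(Rational(-9311, 248), -1)), 441) = Add(Mul(2, Rational(-135, 248), Rational(-248, 9311)), 441) = Add(Rational(270, 9311), 441) = Rational(4106421, 9311)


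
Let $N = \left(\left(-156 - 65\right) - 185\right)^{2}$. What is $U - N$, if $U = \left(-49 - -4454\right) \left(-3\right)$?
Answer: $-178051$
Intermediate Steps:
$U = -13215$ ($U = \left(-49 + 4454\right) \left(-3\right) = 4405 \left(-3\right) = -13215$)
$N = 164836$ ($N = \left(\left(-156 - 65\right) - 185\right)^{2} = \left(-221 - 185\right)^{2} = \left(-406\right)^{2} = 164836$)
$U - N = -13215 - 164836 = -178051$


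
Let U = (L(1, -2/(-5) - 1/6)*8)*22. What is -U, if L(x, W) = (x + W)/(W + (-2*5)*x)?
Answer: 6512/293 ≈ 22.225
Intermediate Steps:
L(x, W) = (W + x)/(W - 10*x)
U = -6512/293 (U = ((((-2/(-5) - 1/6) + 1)/((-2/(-5) - 1/6) - 10*1))*8)*22 = ((((-2*(-⅕) - 1*⅙) + 1)/((-2*(-⅕) - 1*⅙) - 10))*8)*22 = ((((⅖ - ⅙) + 1)/((⅖ - ⅙) - 10))*8)*22 = (((7/30 + 1)/(7/30 - 10))*8)*22 = (((37/30)/(-293/30))*8)*22 = (-30/293*37/30*8)*22 = -37/293*8*22 = -296/293*22 = -6512/293 ≈ -22.225)
-U = -1*(-6512/293) = 6512/293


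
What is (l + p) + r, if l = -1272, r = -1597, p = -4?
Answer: -2873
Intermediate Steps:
(l + p) + r = (-1272 - 4) - 1597 = -1276 - 1597 = -2873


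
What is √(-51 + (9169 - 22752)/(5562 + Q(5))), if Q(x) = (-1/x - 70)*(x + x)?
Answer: 13*I*√23205/270 ≈ 7.3345*I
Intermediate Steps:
Q(x) = 2*x*(-70 - 1/x) (Q(x) = (-70 - 1/x)*(2*x) = 2*x*(-70 - 1/x))
√(-51 + (9169 - 22752)/(5562 + Q(5))) = √(-51 + (9169 - 22752)/(5562 + (-2 - 140*5))) = √(-51 - 13583/(5562 + (-2 - 700))) = √(-51 - 13583/(5562 - 702)) = √(-51 - 13583/4860) = √(-261443/4860) = 13*I*√23205/270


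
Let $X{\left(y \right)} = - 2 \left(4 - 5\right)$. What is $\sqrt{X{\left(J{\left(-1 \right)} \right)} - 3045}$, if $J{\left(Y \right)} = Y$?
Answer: $i \sqrt{3043} \approx 55.163 i$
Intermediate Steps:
$X{\left(y \right)} = 2$ ($X{\left(y \right)} = \left(-2\right) \left(-1\right) = 2$)
$\sqrt{X{\left(J{\left(-1 \right)} \right)} - 3045} = \sqrt{2 - 3045} = \sqrt{-3043} = i \sqrt{3043}$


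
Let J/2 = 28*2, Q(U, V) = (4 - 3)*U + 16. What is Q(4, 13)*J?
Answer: 2240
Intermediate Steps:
Q(U, V) = 16 + U (Q(U, V) = 1*U + 16 = U + 16 = 16 + U)
J = 112 (J = 2*(28*2) = 2*56 = 112)
Q(4, 13)*J = (16 + 4)*112 = 20*112 = 2240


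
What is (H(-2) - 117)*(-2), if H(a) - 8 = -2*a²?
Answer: 234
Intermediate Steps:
H(a) = 8 - 2*a²
(H(-2) - 117)*(-2) = ((8 - 2*(-2)²) - 117)*(-2) = ((8 - 2*4) - 117)*(-2) = ((8 - 8) - 117)*(-2) = (0 - 117)*(-2) = -117*(-2) = 234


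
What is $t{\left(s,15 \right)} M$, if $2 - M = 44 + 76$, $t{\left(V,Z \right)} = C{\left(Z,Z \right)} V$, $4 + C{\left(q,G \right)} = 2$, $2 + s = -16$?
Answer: $-4248$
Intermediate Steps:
$s = -18$ ($s = -2 - 16 = -18$)
$C{\left(q,G \right)} = -2$ ($C{\left(q,G \right)} = -4 + 2 = -2$)
$t{\left(V,Z \right)} = - 2 V$
$M = -118$ ($M = 2 - \left(44 + 76\right) = 2 - 120 = -118$)
$t{\left(s,15 \right)} M = \left(-2\right) \left(-18\right) \left(-118\right) = 36 \left(-118\right) = -4248$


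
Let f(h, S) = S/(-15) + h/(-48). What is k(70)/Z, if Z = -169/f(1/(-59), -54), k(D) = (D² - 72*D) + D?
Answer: 356867/239304 ≈ 1.4913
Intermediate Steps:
k(D) = D² - 71*D
f(h, S) = -S/15 - h/48 (f(h, S) = S*(-1/15) + h*(-1/48) = -S/15 - h/48)
Z = -2393040/50981 (Z = -169/(-1/15*(-54) - 1/48/(-59)) = -169/(18/5 - 1/48*(-1/59)) = -169/(18/5 + 1/2832) = -169/50981/14160 = -169*14160/50981 = -2393040/50981 ≈ -46.940)
k(70)/Z = (70*(-71 + 70))/(-2393040/50981) = (70*(-1))*(-50981/2393040) = -70*(-50981/2393040) = 356867/239304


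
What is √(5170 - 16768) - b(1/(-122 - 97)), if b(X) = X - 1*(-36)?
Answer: -7883/219 + I*√11598 ≈ -35.995 + 107.69*I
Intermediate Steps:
b(X) = 36 + X (b(X) = X + 36 = 36 + X)
√(5170 - 16768) - b(1/(-122 - 97)) = √(5170 - 16768) - (36 + 1/(-122 - 97)) = √(-11598) - (36 + 1/(-219)) = I*√11598 - (36 - 1/219) = I*√11598 - 1*7883/219 = I*√11598 - 7883/219 = -7883/219 + I*√11598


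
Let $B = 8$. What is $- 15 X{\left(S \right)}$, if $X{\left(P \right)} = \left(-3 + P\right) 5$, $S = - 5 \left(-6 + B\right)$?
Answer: $975$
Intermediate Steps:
$S = -10$ ($S = - 5 \left(-6 + 8\right) = \left(-5\right) 2 = -10$)
$X{\left(P \right)} = -15 + 5 P$
$- 15 X{\left(S \right)} = - 15 \left(-15 + 5 \left(-10\right)\right) = - 15 \left(-15 - 50\right) = \left(-15\right) \left(-65\right) = 975$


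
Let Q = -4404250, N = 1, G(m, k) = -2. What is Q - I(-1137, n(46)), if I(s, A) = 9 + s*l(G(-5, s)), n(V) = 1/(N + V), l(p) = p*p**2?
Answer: -4413355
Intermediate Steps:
l(p) = p**3
n(V) = 1/(1 + V)
I(s, A) = 9 - 8*s (I(s, A) = 9 + s*(-2)**3 = 9 + s*(-8) = 9 - 8*s)
Q - I(-1137, n(46)) = -4404250 - (9 - 8*(-1137)) = -4404250 - (9 + 9096) = -4404250 - 1*9105 = -4404250 - 9105 = -4413355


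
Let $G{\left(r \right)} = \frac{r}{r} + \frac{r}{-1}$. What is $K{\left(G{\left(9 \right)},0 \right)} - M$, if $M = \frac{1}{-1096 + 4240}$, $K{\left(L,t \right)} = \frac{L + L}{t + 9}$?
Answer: $- \frac{16771}{9432} \approx -1.7781$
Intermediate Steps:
$G{\left(r \right)} = 1 - r$ ($G{\left(r \right)} = 1 + r \left(-1\right) = 1 - r$)
$K{\left(L,t \right)} = \frac{2 L}{9 + t}$
$M = \frac{1}{3144} \approx 0.00031807$
$K{\left(G{\left(9 \right)},0 \right)} - M = \frac{2 \left(1 - 9\right)}{9 + 0} - \frac{1}{3144} = \frac{2 \left(1 - 9\right)}{9} - \frac{1}{3144} = 2 \left(-8\right) \frac{1}{9} - \frac{1}{3144} = - \frac{16}{9} - \frac{1}{3144} = - \frac{16771}{9432}$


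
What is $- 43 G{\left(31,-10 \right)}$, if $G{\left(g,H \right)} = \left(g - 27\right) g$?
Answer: $-5332$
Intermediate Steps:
$G{\left(g,H \right)} = g \left(-27 + g\right)$ ($G{\left(g,H \right)} = \left(-27 + g\right) g = g \left(-27 + g\right)$)
$- 43 G{\left(31,-10 \right)} = - 43 \cdot 31 \left(-27 + 31\right) = - 43 \cdot 31 \cdot 4 = \left(-43\right) 124 = -5332$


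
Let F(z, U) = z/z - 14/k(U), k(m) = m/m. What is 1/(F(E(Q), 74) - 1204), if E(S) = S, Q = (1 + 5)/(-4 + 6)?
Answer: -1/1217 ≈ -0.00082169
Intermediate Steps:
k(m) = 1
Q = 3 (Q = 6/2 = 6*(1/2) = 3)
F(z, U) = -13 (F(z, U) = z/z - 14/1 = 1 - 14*1 = 1 - 14 = -13)
1/(F(E(Q), 74) - 1204) = 1/(-13 - 1204) = 1/(-1217) = -1/1217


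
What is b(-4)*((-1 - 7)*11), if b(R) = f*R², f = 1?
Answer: -1408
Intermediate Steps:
b(R) = R² (b(R) = 1*R² = R²)
b(-4)*((-1 - 7)*11) = (-4)²*((-1 - 7)*11) = 16*(-8*11) = 16*(-88) = -1408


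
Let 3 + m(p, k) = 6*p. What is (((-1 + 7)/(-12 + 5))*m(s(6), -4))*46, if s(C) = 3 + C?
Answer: -14076/7 ≈ -2010.9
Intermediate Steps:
m(p, k) = -3 + 6*p
(((-1 + 7)/(-12 + 5))*m(s(6), -4))*46 = (((-1 + 7)/(-12 + 5))*(-3 + 6*(3 + 6)))*46 = ((6/(-7))*(-3 + 6*9))*46 = ((6*(-⅐))*(-3 + 54))*46 = -6/7*51*46 = -306/7*46 = -14076/7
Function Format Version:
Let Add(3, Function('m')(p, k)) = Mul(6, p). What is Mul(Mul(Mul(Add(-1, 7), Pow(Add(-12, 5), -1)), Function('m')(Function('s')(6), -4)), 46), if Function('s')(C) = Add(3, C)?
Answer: Rational(-14076, 7) ≈ -2010.9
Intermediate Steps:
Function('m')(p, k) = Add(-3, Mul(6, p))
Mul(Mul(Mul(Add(-1, 7), Pow(Add(-12, 5), -1)), Function('m')(Function('s')(6), -4)), 46) = Mul(Mul(Mul(Add(-1, 7), Pow(Add(-12, 5), -1)), Add(-3, Mul(6, Add(3, 6)))), 46) = Mul(Mul(Mul(6, Pow(-7, -1)), Add(-3, Mul(6, 9))), 46) = Mul(Mul(Mul(6, Rational(-1, 7)), Add(-3, 54)), 46) = Mul(Mul(Rational(-6, 7), 51), 46) = Mul(Rational(-306, 7), 46) = Rational(-14076, 7)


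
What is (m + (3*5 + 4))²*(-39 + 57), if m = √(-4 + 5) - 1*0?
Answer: 7200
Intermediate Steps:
m = 1 (m = √1 + 0 = 1 + 0 = 1)
(m + (3*5 + 4))²*(-39 + 57) = (1 + (3*5 + 4))²*(-39 + 57) = (1 + (15 + 4))²*18 = (1 + 19)²*18 = 20²*18 = 400*18 = 7200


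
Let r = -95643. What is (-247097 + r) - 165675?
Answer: -508415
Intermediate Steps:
(-247097 + r) - 165675 = (-247097 - 95643) - 165675 = -342740 - 165675 = -508415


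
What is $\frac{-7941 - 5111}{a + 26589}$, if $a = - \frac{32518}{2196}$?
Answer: $- \frac{14331096}{29178463} \approx -0.49115$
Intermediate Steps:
$a = - \frac{16259}{1098}$ ($a = \left(-32518\right) \frac{1}{2196} = - \frac{16259}{1098} \approx -14.808$)
$\frac{-7941 - 5111}{a + 26589} = \frac{-7941 - 5111}{- \frac{16259}{1098} + 26589} = - \frac{13052}{\frac{29178463}{1098}} = \left(-13052\right) \frac{1098}{29178463} = - \frac{14331096}{29178463}$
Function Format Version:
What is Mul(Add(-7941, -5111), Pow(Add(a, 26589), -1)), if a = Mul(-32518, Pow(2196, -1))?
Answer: Rational(-14331096, 29178463) ≈ -0.49115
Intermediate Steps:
a = Rational(-16259, 1098) (a = Mul(-32518, Rational(1, 2196)) = Rational(-16259, 1098) ≈ -14.808)
Mul(Add(-7941, -5111), Pow(Add(a, 26589), -1)) = Mul(Add(-7941, -5111), Pow(Add(Rational(-16259, 1098), 26589), -1)) = Mul(-13052, Pow(Rational(29178463, 1098), -1)) = Mul(-13052, Rational(1098, 29178463)) = Rational(-14331096, 29178463)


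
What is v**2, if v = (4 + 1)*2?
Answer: 100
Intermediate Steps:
v = 10 (v = 5*2 = 10)
v**2 = 10**2 = 100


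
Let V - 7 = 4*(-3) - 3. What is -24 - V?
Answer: -16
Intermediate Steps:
V = -8 (V = 7 + (4*(-3) - 3) = 7 + (-12 - 3) = 7 - 15 = -8)
-24 - V = -24 - 1*(-8) = -24 + 8 = -16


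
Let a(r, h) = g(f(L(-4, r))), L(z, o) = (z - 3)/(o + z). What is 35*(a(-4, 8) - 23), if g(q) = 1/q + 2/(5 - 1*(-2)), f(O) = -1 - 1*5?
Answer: -4805/6 ≈ -800.83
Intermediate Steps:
L(z, o) = (-3 + z)/(o + z)
f(O) = -6 (f(O) = -1 - 5 = -6)
g(q) = 2/7 + 1/q (g(q) = 1/q + 2/(5 + 2) = 1/q + 2/7 = 2/7 + 1/q)
a(r, h) = 5/42 (a(r, h) = 2/7 + 1/(-6) = 2/7 - ⅙ = 5/42)
35*(a(-4, 8) - 23) = 35*(5/42 - 23) = 35*(-961/42) = -4805/6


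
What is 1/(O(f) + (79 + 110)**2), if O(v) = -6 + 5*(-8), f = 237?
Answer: 1/35675 ≈ 2.8031e-5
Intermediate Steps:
O(v) = -46 (O(v) = -6 - 40 = -46)
1/(O(f) + (79 + 110)**2) = 1/(-46 + (79 + 110)**2) = 1/(-46 + 189**2) = 1/(-46 + 35721) = 1/35675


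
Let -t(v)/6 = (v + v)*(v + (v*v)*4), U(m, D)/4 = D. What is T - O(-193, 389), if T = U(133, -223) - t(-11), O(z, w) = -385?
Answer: -62943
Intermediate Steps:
U(m, D) = 4*D
t(v) = -12*v*(v + 4*v**2) (t(v) = -6*(v + v)*(v + (v*v)*4) = -6*2*v*(v + v**2*4) = -6*2*v*(v + 4*v**2) = -12*v*(v + 4*v**2))
T = -63328 (T = 4*(-223) - (-11)**2*(-12 - 48*(-11)) = -892 - 121*(-12 + 528) = -892 - 121*516 = -892 - 1*62436 = -892 - 62436 = -63328)
T - O(-193, 389) = -63328 - 1*(-385) = -63328 + 385 = -62943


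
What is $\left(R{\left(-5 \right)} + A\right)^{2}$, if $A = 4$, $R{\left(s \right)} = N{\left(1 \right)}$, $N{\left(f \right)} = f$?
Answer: $25$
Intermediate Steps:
$R{\left(s \right)} = 1$
$\left(R{\left(-5 \right)} + A\right)^{2} = \left(1 + 4\right)^{2} = 5^{2} = 25$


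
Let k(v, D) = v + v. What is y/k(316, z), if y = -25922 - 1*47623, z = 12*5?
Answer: -73545/632 ≈ -116.37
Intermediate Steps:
z = 60
k(v, D) = 2*v
y = -73545 (y = -25922 - 47623 = -73545)
y/k(316, z) = -73545/(2*316) = -73545/632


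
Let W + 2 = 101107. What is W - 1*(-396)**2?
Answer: -55711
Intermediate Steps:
W = 101105 (W = -2 + 101107 = 101105)
W - 1*(-396)**2 = 101105 - 1*(-396)**2 = 101105 - 1*156816 = 101105 - 156816 = -55711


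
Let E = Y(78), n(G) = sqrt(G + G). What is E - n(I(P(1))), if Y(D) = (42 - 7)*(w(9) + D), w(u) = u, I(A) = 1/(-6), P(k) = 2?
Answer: 3045 - I*sqrt(3)/3 ≈ 3045.0 - 0.57735*I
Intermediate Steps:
I(A) = -1/6
n(G) = sqrt(2)*sqrt(G) (n(G) = sqrt(2*G) = sqrt(2)*sqrt(G))
Y(D) = 315 + 35*D (Y(D) = (42 - 7)*(9 + D) = 35*(9 + D) = 315 + 35*D)
E = 3045 (E = 315 + 35*78 = 315 + 2730 = 3045)
E - n(I(P(1))) = 3045 - sqrt(2)*sqrt(-1/6) = 3045 - sqrt(2)*I*sqrt(6)/6 = 3045 - I*sqrt(3)/3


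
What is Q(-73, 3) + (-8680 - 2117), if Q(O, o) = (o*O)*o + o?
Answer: -11451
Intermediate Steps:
Q(O, o) = o + O*o² (Q(O, o) = (O*o)*o + o = O*o² + o = o + O*o²)
Q(-73, 3) + (-8680 - 2117) = 3*(1 - 73*3) + (-8680 - 2117) = 3*(1 - 219) - 10797 = 3*(-218) - 10797 = -654 - 10797 = -11451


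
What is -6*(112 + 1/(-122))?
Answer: -40989/61 ≈ -671.95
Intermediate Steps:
-6*(112 + 1/(-122)) = -6*(112 - 1/122) = -6*13663/122 = -40989/61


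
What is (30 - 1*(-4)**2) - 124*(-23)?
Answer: 2866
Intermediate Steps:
(30 - 1*(-4)**2) - 124*(-23) = (30 - 1*16) + 2852 = (30 - 16) + 2852 = 14 + 2852 = 2866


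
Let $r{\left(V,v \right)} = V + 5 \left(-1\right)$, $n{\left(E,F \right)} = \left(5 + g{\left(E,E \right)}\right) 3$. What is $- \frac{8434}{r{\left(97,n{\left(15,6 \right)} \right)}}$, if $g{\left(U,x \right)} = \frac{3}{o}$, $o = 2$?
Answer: $- \frac{4217}{46} \approx -91.674$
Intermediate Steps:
$g{\left(U,x \right)} = \frac{3}{2}$
$n{\left(E,F \right)} = \frac{39}{2}$ ($n{\left(E,F \right)} = \left(5 + \frac{3}{2}\right) 3 = \frac{13}{2} \cdot 3 = \frac{39}{2}$)
$r{\left(V,v \right)} = -5 + V$ ($r{\left(V,v \right)} = V - 5 = -5 + V$)
$- \frac{8434}{r{\left(97,n{\left(15,6 \right)} \right)}} = - \frac{8434}{-5 + 97} = - \frac{8434}{92} = \left(-8434\right) \frac{1}{92} = - \frac{4217}{46}$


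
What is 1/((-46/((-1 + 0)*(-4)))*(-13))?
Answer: 2/299 ≈ 0.0066890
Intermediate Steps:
1/((-46/((-1 + 0)*(-4)))*(-13)) = 1/((-46/(-1*(-4)))*(-13)) = 1/((-46/4)*(-13)) = 1/(((¼)*(-46))*(-13)) = 1/(-23/2*(-13)) = 1/(299/2) = 2/299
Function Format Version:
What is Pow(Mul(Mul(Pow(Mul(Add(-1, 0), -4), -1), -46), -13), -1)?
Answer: Rational(2, 299) ≈ 0.0066890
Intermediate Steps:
Pow(Mul(Mul(Pow(Mul(Add(-1, 0), -4), -1), -46), -13), -1) = Pow(Mul(Mul(Pow(Mul(-1, -4), -1), -46), -13), -1) = Pow(Mul(Mul(Pow(4, -1), -46), -13), -1) = Pow(Mul(Mul(Rational(1, 4), -46), -13), -1) = Pow(Mul(Rational(-23, 2), -13), -1) = Pow(Rational(299, 2), -1) = Rational(2, 299)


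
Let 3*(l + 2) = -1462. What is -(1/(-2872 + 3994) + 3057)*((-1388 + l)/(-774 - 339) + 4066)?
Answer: -23292834694865/1873179 ≈ -1.2435e+7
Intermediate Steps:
l = -1468/3 (l = -2 + (⅓)*(-1462) = -2 - 1462/3 = -1468/3 ≈ -489.33)
-(1/(-2872 + 3994) + 3057)*((-1388 + l)/(-774 - 339) + 4066) = -(1/(-2872 + 3994) + 3057)*((-1388 - 1468/3)/(-774 - 339) + 4066) = -(1/1122 + 3057)*(-5632/3/(-1113) + 4066) = -(1/1122 + 3057)*(-5632/3*(-1/1113) + 4066) = -3429955*(5632/3339 + 4066)/1122 = -3429955*13582006/(1122*3339) = -1*23292834694865/1873179 = -23292834694865/1873179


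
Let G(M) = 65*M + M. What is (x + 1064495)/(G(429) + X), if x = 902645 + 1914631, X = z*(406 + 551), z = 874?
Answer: 3881771/864732 ≈ 4.4890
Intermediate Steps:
G(M) = 66*M
X = 836418 (X = 874*(406 + 551) = 874*957 = 836418)
x = 2817276
(x + 1064495)/(G(429) + X) = (2817276 + 1064495)/(66*429 + 836418) = 3881771/(28314 + 836418) = 3881771/864732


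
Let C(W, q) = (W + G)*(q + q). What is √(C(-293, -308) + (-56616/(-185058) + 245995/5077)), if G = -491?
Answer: √1315908416845058949739/52196637 ≈ 694.98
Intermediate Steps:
C(W, q) = 2*q*(-491 + W) (C(W, q) = (W - 491)*(q + q) = (-491 + W)*(2*q) = 2*q*(-491 + W))
√(C(-293, -308) + (-56616/(-185058) + 245995/5077)) = √(2*(-308)*(-491 - 293) + (-56616/(-185058) + 245995/5077)) = √(2*(-308)*(-784) + (-56616*(-1/185058) + 245995*(1/5077))) = √(482944 + (9436/30843 + 245995/5077)) = √(482944 + 7635130357/156589911) = √(75631793108341/156589911) = √1315908416845058949739/52196637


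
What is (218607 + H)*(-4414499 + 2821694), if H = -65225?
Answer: -244307616510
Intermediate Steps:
(218607 + H)*(-4414499 + 2821694) = (218607 - 65225)*(-4414499 + 2821694) = 153382*(-1592805) = -244307616510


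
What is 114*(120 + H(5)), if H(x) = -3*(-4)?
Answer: 15048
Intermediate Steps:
H(x) = 12
114*(120 + H(5)) = 114*(120 + 12) = 114*132 = 15048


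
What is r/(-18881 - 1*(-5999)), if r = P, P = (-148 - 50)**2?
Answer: -6534/2147 ≈ -3.0433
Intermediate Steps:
P = 39204 (P = (-198)**2 = 39204)
r = 39204
r/(-18881 - 1*(-5999)) = 39204/(-18881 - 1*(-5999)) = 39204/(-18881 + 5999) = 39204/(-12882) = 39204*(-1/12882) = -6534/2147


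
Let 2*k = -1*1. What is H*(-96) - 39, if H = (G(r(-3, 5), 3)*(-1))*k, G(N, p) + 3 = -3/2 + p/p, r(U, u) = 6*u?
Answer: 129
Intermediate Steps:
k = -½ (k = (-1*1)/2 = (½)*(-1) = -½ ≈ -0.50000)
G(N, p) = -7/2 (G(N, p) = -3 + (-3/2 + p/p) = -3 + (-3*½ + 1) = -3 + (-3/2 + 1) = -3 - ½ = -7/2)
H = -7/4 (H = -7/2*(-1)*(-½) = (7/2)*(-½) = -7/4 ≈ -1.7500)
H*(-96) - 39 = -7/4*(-96) - 39 = 168 - 39 = 129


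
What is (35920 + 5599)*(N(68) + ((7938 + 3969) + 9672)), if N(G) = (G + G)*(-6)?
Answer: 862058997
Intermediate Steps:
N(G) = -12*G (N(G) = (2*G)*(-6) = -12*G)
(35920 + 5599)*(N(68) + ((7938 + 3969) + 9672)) = (35920 + 5599)*(-12*68 + ((7938 + 3969) + 9672)) = 41519*(-816 + (11907 + 9672)) = 41519*(-816 + 21579) = 41519*20763 = 862058997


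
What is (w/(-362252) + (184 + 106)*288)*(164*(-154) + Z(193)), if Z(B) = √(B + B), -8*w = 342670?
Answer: -34733118695065/16466 + 121021319495*√386/1449008 ≈ -2.1077e+9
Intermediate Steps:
w = -171335/4 (w = -⅛*342670 = -171335/4 ≈ -42834.)
Z(B) = √2*√B (Z(B) = √(2*B) = √2*√B)
(w/(-362252) + (184 + 106)*288)*(164*(-154) + Z(193)) = (-171335/4/(-362252) + (184 + 106)*288)*(164*(-154) + √2*√193) = (-171335/4*(-1/362252) + 290*288)*(-25256 + √386) = (171335/1449008 + 83520)*(-25256 + √386) = 121021319495*(-25256 + √386)/1449008 = -34733118695065/16466 + 121021319495*√386/1449008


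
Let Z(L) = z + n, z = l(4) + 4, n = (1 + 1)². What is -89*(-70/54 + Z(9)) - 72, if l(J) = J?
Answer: -27665/27 ≈ -1024.6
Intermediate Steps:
n = 4 (n = 2² = 4)
z = 8 (z = 4 + 4 = 8)
Z(L) = 12 (Z(L) = 8 + 4 = 12)
-89*(-70/54 + Z(9)) - 72 = -89*(-70/54 + 12) - 72 = -89*(-70*1/54 + 12) - 72 = -89*(-35/27 + 12) - 72 = -89*289/27 - 72 = -25721/27 - 72 = -27665/27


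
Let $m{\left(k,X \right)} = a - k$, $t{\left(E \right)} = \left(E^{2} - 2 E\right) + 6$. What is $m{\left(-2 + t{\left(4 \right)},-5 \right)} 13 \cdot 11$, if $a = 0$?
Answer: $-1716$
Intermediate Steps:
$t{\left(E \right)} = 6 + E^{2} - 2 E$
$m{\left(k,X \right)} = - k$ ($m{\left(k,X \right)} = 0 - k = - k$)
$m{\left(-2 + t{\left(4 \right)},-5 \right)} 13 \cdot 11 = - (-2 + \left(6 + 4^{2} - 8\right)) 13 \cdot 11 = - (-2 + \left(6 + 16 - 8\right)) 13 \cdot 11 = - (-2 + 14) 13 \cdot 11 = \left(-1\right) 12 \cdot 13 \cdot 11 = \left(-12\right) 13 \cdot 11 = \left(-156\right) 11 = -1716$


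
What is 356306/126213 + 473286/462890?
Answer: 112332665129/29211367785 ≈ 3.8455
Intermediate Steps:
356306/126213 + 473286/462890 = 356306*(1/126213) + 473286*(1/462890) = 356306/126213 + 236643/231445 = 112332665129/29211367785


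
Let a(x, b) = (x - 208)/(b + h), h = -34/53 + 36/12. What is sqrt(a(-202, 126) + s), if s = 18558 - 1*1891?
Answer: sqrt(771214414413)/6803 ≈ 129.09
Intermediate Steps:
h = 125/53 (h = -34*1/53 + 36*(1/12) = -34/53 + 3 = 125/53 ≈ 2.3585)
a(x, b) = (-208 + x)/(125/53 + b) (a(x, b) = (x - 208)/(b + 125/53) = (-208 + x)/(125/53 + b))
s = 16667 (s = 18558 - 1891 = 16667)
sqrt(a(-202, 126) + s) = sqrt(53*(-208 - 202)/(125 + 53*126) + 16667) = sqrt(53*(-410)/(125 + 6678) + 16667) = sqrt(53*(-410)/6803 + 16667) = sqrt(53*(1/6803)*(-410) + 16667) = sqrt(-21730/6803 + 16667) = sqrt(113363871/6803) = sqrt(771214414413)/6803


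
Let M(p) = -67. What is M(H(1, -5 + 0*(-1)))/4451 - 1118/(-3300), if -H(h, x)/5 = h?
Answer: 2377559/7344150 ≈ 0.32374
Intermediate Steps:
H(h, x) = -5*h
M(H(1, -5 + 0*(-1)))/4451 - 1118/(-3300) = -67/4451 - 1118/(-3300) = -67*1/4451 - 1118*(-1/3300) = -67/4451 + 559/1650 = 2377559/7344150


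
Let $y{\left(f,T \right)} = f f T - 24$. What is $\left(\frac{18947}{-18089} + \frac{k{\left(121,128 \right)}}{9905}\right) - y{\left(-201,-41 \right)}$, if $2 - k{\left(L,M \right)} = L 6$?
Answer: $\frac{296791192521954}{179171545} \approx 1.6565 \cdot 10^{6}$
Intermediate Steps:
$k{\left(L,M \right)} = 2 - 6 L$ ($k{\left(L,M \right)} = 2 - L 6 = 2 - 6 L$)
$y{\left(f,T \right)} = -24 + T f^{2}$ ($y{\left(f,T \right)} = f^{2} T - 24 = T f^{2} - 24 = -24 + T f^{2}$)
$\left(\frac{18947}{-18089} + \frac{k{\left(121,128 \right)}}{9905}\right) - y{\left(-201,-41 \right)} = \left(\frac{18947}{-18089} + \frac{2 - 726}{9905}\right) - \left(-24 - 41 \left(-201\right)^{2}\right) = \left(18947 \left(- \frac{1}{18089}\right) + \left(2 - 726\right) \frac{1}{9905}\right) - \left(-24 - 1656441\right) = \left(- \frac{18947}{18089} - \frac{724}{9905}\right) - \left(-24 - 1656441\right) = \left(- \frac{18947}{18089} - \frac{724}{9905}\right) - -1656465 = - \frac{200766471}{179171545} + 1656465 = \frac{296791192521954}{179171545}$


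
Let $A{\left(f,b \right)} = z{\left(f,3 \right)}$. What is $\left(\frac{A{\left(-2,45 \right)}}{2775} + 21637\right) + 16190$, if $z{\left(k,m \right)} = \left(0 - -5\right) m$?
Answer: $\frac{6997996}{185} \approx 37827.0$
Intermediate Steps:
$z{\left(k,m \right)} = 5 m$ ($z{\left(k,m \right)} = \left(0 + 5\right) m = 5 m$)
$A{\left(f,b \right)} = 15$ ($A{\left(f,b \right)} = 5 \cdot 3 = 15$)
$\left(\frac{A{\left(-2,45 \right)}}{2775} + 21637\right) + 16190 = \left(\frac{15}{2775} + 21637\right) + 16190 = \left(15 \cdot \frac{1}{2775} + 21637\right) + 16190 = \left(\frac{1}{185} + 21637\right) + 16190 = \frac{4002846}{185} + 16190 = \frac{6997996}{185}$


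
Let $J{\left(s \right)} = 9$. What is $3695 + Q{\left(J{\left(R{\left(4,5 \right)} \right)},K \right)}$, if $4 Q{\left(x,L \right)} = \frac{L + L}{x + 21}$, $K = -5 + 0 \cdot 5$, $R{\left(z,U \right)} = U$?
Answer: $\frac{44339}{12} \approx 3694.9$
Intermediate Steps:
$K = -5$ ($K = -5 + 0 = -5$)
$Q{\left(x,L \right)} = \frac{L}{2 \left(21 + x\right)}$ ($Q{\left(x,L \right)} = \frac{\left(L + L\right) \frac{1}{x + 21}}{4} = \frac{2 L \frac{1}{21 + x}}{4} = \frac{L}{2 \left(21 + x\right)}$)
$3695 + Q{\left(J{\left(R{\left(4,5 \right)} \right)},K \right)} = 3695 + \frac{1}{2} \left(-5\right) \frac{1}{21 + 9} = 3695 + \frac{1}{2} \left(-5\right) \frac{1}{30} = 3695 - \frac{1}{12} = \frac{44339}{12}$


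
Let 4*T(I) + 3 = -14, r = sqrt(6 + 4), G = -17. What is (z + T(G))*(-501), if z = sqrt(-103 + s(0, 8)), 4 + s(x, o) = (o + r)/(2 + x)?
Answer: 8517/4 - 501*sqrt(-412 + 2*sqrt(10))/2 ≈ 2129.3 - 5045.4*I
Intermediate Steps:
r = sqrt(10) ≈ 3.1623
T(I) = -17/4 (T(I) = -3/4 + (1/4)*(-14) = -3/4 - 7/2 = -17/4)
s(x, o) = -4 + (o + sqrt(10))/(2 + x)
z = sqrt(-103 + sqrt(10)/2) (z = sqrt(-103 + (-8 + 8 + sqrt(10) - 4*0)/(2 + 0)) = sqrt(-103 + (-8 + 8 + sqrt(10) + 0)/2) = sqrt(-103 + sqrt(10)/2) ≈ 10.071*I)
(z + T(G))*(-501) = (sqrt(-412 + 2*sqrt(10))/2 - 17/4)*(-501) = (-17/4 + sqrt(-412 + 2*sqrt(10))/2)*(-501) = 8517/4 - 501*sqrt(-412 + 2*sqrt(10))/2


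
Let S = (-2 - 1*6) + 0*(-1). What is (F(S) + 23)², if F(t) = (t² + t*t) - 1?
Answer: 22500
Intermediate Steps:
S = -8 (S = (-2 - 6) + 0 = -8 + 0 = -8)
F(t) = -1 + 2*t² (F(t) = (t² + t²) - 1 = 2*t² - 1 = -1 + 2*t²)
(F(S) + 23)² = ((-1 + 2*(-8)²) + 23)² = ((-1 + 2*64) + 23)² = ((-1 + 128) + 23)² = (127 + 23)² = 150² = 22500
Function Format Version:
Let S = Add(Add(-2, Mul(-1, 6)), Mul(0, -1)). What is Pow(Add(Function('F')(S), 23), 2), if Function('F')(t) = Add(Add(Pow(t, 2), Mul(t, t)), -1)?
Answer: 22500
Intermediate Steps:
S = -8 (S = Add(Add(-2, -6), 0) = Add(-8, 0) = -8)
Function('F')(t) = Add(-1, Mul(2, Pow(t, 2))) (Function('F')(t) = Add(Add(Pow(t, 2), Pow(t, 2)), -1) = Add(Mul(2, Pow(t, 2)), -1) = Add(-1, Mul(2, Pow(t, 2))))
Pow(Add(Function('F')(S), 23), 2) = Pow(Add(Add(-1, Mul(2, Pow(-8, 2))), 23), 2) = Pow(Add(Add(-1, Mul(2, 64)), 23), 2) = Pow(Add(Add(-1, 128), 23), 2) = Pow(Add(127, 23), 2) = Pow(150, 2) = 22500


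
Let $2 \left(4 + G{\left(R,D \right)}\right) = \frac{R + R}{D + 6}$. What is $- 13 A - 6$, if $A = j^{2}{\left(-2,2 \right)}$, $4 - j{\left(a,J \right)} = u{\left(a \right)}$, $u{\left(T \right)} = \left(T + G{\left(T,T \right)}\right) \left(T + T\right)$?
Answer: $-6298$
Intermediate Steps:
$G{\left(R,D \right)} = -4 + \frac{R}{6 + D}$ ($G{\left(R,D \right)} = -4 + \frac{\left(R + R\right) \frac{1}{D + 6}}{2} = -4 + \frac{2 R \frac{1}{6 + D}}{2} = -4 + \frac{R}{6 + D}$)
$u{\left(T \right)} = 2 T \left(T + \frac{-24 - 3 T}{6 + T}\right)$ ($u{\left(T \right)} = \left(T + \frac{-24 + T - 4 T}{6 + T}\right) \left(T + T\right) = \left(T + \frac{-24 - 3 T}{6 + T}\right) 2 T = 2 T \left(T + \frac{-24 - 3 T}{6 + T}\right)$)
$j{\left(a,J \right)} = 4 - \frac{2 a \left(-24 + a^{2} + 3 a\right)}{6 + a}$
$A = 484$ ($A = \left(\frac{2 \left(12 - \left(-2\right)^{3} - 3 \left(-2\right)^{2} + 26 \left(-2\right)\right)}{6 - 2}\right)^{2} = \left(\frac{2 \left(12 - -8 - 12 - 52\right)}{4}\right)^{2} = \left(2 \cdot \frac{1}{4} \left(12 + 8 - 12 - 52\right)\right)^{2} = \left(2 \cdot \frac{1}{4} \left(-44\right)\right)^{2} = \left(-22\right)^{2} = 484$)
$- 13 A - 6 = \left(-13\right) 484 - 6 = -6292 - 6 = -6298$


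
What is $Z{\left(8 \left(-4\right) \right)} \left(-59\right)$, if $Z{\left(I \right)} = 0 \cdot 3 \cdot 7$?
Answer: $0$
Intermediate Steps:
$Z{\left(I \right)} = 0$ ($Z{\left(I \right)} = 0 \cdot 7 = 0$)
$Z{\left(8 \left(-4\right) \right)} \left(-59\right) = 0 \left(-59\right) = 0$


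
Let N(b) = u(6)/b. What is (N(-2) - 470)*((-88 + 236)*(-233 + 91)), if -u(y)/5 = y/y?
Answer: 9824980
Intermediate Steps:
u(y) = -5 (u(y) = -5*y/y = -5*1 = -5)
N(b) = -5/b
(N(-2) - 470)*((-88 + 236)*(-233 + 91)) = (-5/(-2) - 470)*((-88 + 236)*(-233 + 91)) = (-5*(-1/2) - 470)*(148*(-142)) = (5/2 - 470)*(-21016) = -935/2*(-21016) = 9824980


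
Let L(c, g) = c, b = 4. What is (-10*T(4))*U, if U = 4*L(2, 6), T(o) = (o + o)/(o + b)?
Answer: -80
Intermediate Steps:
T(o) = 2*o/(4 + o) (T(o) = (o + o)/(o + 4) = (2*o)/(4 + o) = 2*o/(4 + o))
U = 8 (U = 4*2 = 8)
(-10*T(4))*U = -20*4/(4 + 4)*8 = -20*4/8*8 = -10*1*8 = -10*8 = -80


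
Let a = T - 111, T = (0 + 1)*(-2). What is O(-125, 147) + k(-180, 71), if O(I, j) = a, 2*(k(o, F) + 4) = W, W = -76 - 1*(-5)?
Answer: -305/2 ≈ -152.50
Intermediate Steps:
W = -71 (W = -76 + 5 = -71)
T = -2 (T = 1*(-2) = -2)
k(o, F) = -79/2 (k(o, F) = -4 + (½)*(-71) = -4 - 71/2 = -79/2)
a = -113 (a = -2 - 111 = -113)
O(I, j) = -113
O(-125, 147) + k(-180, 71) = -113 - 79/2 = -305/2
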